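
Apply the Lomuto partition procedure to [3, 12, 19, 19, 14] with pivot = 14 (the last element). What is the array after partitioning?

Lomuto partition with pivot = 14:

Initial array: [3, 12, 19, 19, 14]

arr[0]=3 <= 14: swap with position 0, array becomes [3, 12, 19, 19, 14]
arr[1]=12 <= 14: swap with position 1, array becomes [3, 12, 19, 19, 14]
arr[2]=19 > 14: no swap
arr[3]=19 > 14: no swap

Place pivot at position 2: [3, 12, 14, 19, 19]
Pivot position: 2

After partitioning with pivot 14, the array becomes [3, 12, 14, 19, 19]. The pivot is placed at index 2. All elements to the left of the pivot are <= 14, and all elements to the right are > 14.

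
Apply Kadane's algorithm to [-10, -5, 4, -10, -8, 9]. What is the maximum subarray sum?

Using Kadane's algorithm on [-10, -5, 4, -10, -8, 9]:

Scanning through the array:
Position 1 (value -5): max_ending_here = -5, max_so_far = -5
Position 2 (value 4): max_ending_here = 4, max_so_far = 4
Position 3 (value -10): max_ending_here = -6, max_so_far = 4
Position 4 (value -8): max_ending_here = -8, max_so_far = 4
Position 5 (value 9): max_ending_here = 9, max_so_far = 9

Maximum subarray: [9]
Maximum sum: 9

The maximum subarray is [9] with sum 9. This subarray runs from index 5 to index 5.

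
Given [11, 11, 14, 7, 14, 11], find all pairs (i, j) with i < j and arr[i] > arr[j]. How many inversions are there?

Finding inversions in [11, 11, 14, 7, 14, 11]:

(0, 3): arr[0]=11 > arr[3]=7
(1, 3): arr[1]=11 > arr[3]=7
(2, 3): arr[2]=14 > arr[3]=7
(2, 5): arr[2]=14 > arr[5]=11
(4, 5): arr[4]=14 > arr[5]=11

Total inversions: 5

The array has 5 inversion(s): (0,3), (1,3), (2,3), (2,5), (4,5). Each pair (i,j) satisfies i < j and arr[i] > arr[j].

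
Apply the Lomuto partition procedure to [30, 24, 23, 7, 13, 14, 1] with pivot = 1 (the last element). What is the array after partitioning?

Lomuto partition with pivot = 1:

Initial array: [30, 24, 23, 7, 13, 14, 1]

arr[0]=30 > 1: no swap
arr[1]=24 > 1: no swap
arr[2]=23 > 1: no swap
arr[3]=7 > 1: no swap
arr[4]=13 > 1: no swap
arr[5]=14 > 1: no swap

Place pivot at position 0: [1, 24, 23, 7, 13, 14, 30]
Pivot position: 0

After partitioning with pivot 1, the array becomes [1, 24, 23, 7, 13, 14, 30]. The pivot is placed at index 0. All elements to the left of the pivot are <= 1, and all elements to the right are > 1.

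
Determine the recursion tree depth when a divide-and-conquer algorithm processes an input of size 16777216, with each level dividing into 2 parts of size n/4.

For divide and conquer with division factor 4:

Problem sizes at each level:
Level 0: 16777216
Level 1: 4194304
Level 2: 1048576
Level 3: 262144
Level 4: 65536
Level 5: 16384
Level 6: 4096
Level 7: 1024
Level 8: 256
Level 9: 64
Level 10: 16
Level 11: 4
Level 12: 1

The root is level 0 and the size-1 base case is level 12 (the tree spans levels 0 through 12, i.e. 13 levels counting the root), so the depth is the number of divisions: log_4(16777216) = 12

The recursion tree depth is log_4(16777216) = 12. At each level, the problem size is divided by 4, so it takes 12 divisions to reduce to a base case of size 1. The algorithm makes 2 recursive calls at each level.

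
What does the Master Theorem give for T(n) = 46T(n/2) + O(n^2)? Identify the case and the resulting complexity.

Master Theorem for T(n) = 46T(n/2) + O(n^2):

a = 46, b = 2, c = 2
log_b(a) = log_2(46) = 5.5236

Case 1: c = 2 < log_2(46) = 5.5236
T(n) = O(n^(log_2 46))

For T(n) = 46T(n/2) + O(n^2): log_2(46) = 5.5236. This is Case 1 of the Master Theorem (c < log_b(a), work dominated by leaves), giving O(n^(log_2 46)).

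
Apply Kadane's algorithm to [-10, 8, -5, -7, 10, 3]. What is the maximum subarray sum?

Using Kadane's algorithm on [-10, 8, -5, -7, 10, 3]:

Scanning through the array:
Position 1 (value 8): max_ending_here = 8, max_so_far = 8
Position 2 (value -5): max_ending_here = 3, max_so_far = 8
Position 3 (value -7): max_ending_here = -4, max_so_far = 8
Position 4 (value 10): max_ending_here = 10, max_so_far = 10
Position 5 (value 3): max_ending_here = 13, max_so_far = 13

Maximum subarray: [10, 3]
Maximum sum: 13

The maximum subarray is [10, 3] with sum 13. This subarray runs from index 4 to index 5.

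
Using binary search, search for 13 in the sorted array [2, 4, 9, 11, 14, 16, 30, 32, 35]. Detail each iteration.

Binary search for 13 in [2, 4, 9, 11, 14, 16, 30, 32, 35]:

lo=0, hi=8, mid=4, arr[mid]=14 -> 14 > 13, search left half
lo=0, hi=3, mid=1, arr[mid]=4 -> 4 < 13, search right half
lo=2, hi=3, mid=2, arr[mid]=9 -> 9 < 13, search right half
lo=3, hi=3, mid=3, arr[mid]=11 -> 11 < 13, search right half
lo=4 > hi=3, target 13 not found

Binary search determines that 13 is not in the array after 4 comparisons. The search space was exhausted without finding the target.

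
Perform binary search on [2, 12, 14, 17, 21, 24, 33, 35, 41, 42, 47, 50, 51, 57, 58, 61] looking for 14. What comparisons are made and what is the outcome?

Binary search for 14 in [2, 12, 14, 17, 21, 24, 33, 35, 41, 42, 47, 50, 51, 57, 58, 61]:

lo=0, hi=15, mid=7, arr[mid]=35 -> 35 > 14, search left half
lo=0, hi=6, mid=3, arr[mid]=17 -> 17 > 14, search left half
lo=0, hi=2, mid=1, arr[mid]=12 -> 12 < 14, search right half
lo=2, hi=2, mid=2, arr[mid]=14 -> Found target at index 2!

Binary search finds 14 at index 2 after 4 comparisons. The search repeatedly halves the search space by comparing with the middle element.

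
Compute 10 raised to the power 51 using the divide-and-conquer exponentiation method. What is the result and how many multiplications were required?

Computing 10^51 by squaring (build up from 10^1; each line after the first costs one multiplication):

10^1 = 10
10^2 = (10^1)^2 = 10^2 = 100
10^3 = 10 * 10^2 = 10 * 100 = 1000
10^6 = (10^3)^2 = 1000^2 = 1000000
10^12 = (10^6)^2 = 1000000^2 = 1000000000000
10^24 = (10^12)^2 = 1000000000000^2 = 1000000000000000000000000
10^25 = 10 * 10^24 = 10 * 1000000000000000000000000 = 10000000000000000000000000
10^50 = (10^25)^2 = 10000000000000000000000000^2 = 100000000000000000000000000000000000000000000000000
10^51 = 10 * 10^50 = 10 * 100000000000000000000000000000000000000000000000000 = 1000000000000000000000000000000000000000000000000000

Result: 1000000000000000000000000000000000000000000000000000
Multiplications needed: 8 (8 lines after 10^1)

10^51 = 1000000000000000000000000000000000000000000000000000. Using exponentiation by squaring, this requires 8 multiplications. The key idea: if the exponent is even, square the half-power; if odd, multiply by the base once.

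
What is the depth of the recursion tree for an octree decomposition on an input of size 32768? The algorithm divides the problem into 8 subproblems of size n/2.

For divide and conquer with division factor 2:

Problem sizes at each level:
Level 0: 32768
Level 1: 16384
Level 2: 8192
Level 3: 4096
Level 4: 2048
Level 5: 1024
Level 6: 512
Level 7: 256
Level 8: 128
Level 9: 64
Level 10: 32
Level 11: 16
Level 12: 8
Level 13: 4
Level 14: 2
Level 15: 1

The root is level 0 and the size-1 base case is level 15 (the tree spans levels 0 through 15, i.e. 16 levels counting the root), so the depth is the number of divisions: log_2(32768) = 15

The recursion tree depth is log_2(32768) = 15. At each level, the problem size is divided by 2, so it takes 15 divisions to reduce to a base case of size 1. The algorithm makes 8 recursive calls at each level.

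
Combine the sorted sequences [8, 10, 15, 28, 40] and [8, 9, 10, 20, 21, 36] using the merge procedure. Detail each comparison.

Merging process:

Compare 8 vs 8: take 8 from left. Merged: [8]
Compare 10 vs 8: take 8 from right. Merged: [8, 8]
Compare 10 vs 9: take 9 from right. Merged: [8, 8, 9]
Compare 10 vs 10: take 10 from left. Merged: [8, 8, 9, 10]
Compare 15 vs 10: take 10 from right. Merged: [8, 8, 9, 10, 10]
Compare 15 vs 20: take 15 from left. Merged: [8, 8, 9, 10, 10, 15]
Compare 28 vs 20: take 20 from right. Merged: [8, 8, 9, 10, 10, 15, 20]
Compare 28 vs 21: take 21 from right. Merged: [8, 8, 9, 10, 10, 15, 20, 21]
Compare 28 vs 36: take 28 from left. Merged: [8, 8, 9, 10, 10, 15, 20, 21, 28]
Compare 40 vs 36: take 36 from right. Merged: [8, 8, 9, 10, 10, 15, 20, 21, 28, 36]
Append remaining from left: [40]. Merged: [8, 8, 9, 10, 10, 15, 20, 21, 28, 36, 40]

Final merged array: [8, 8, 9, 10, 10, 15, 20, 21, 28, 36, 40]
Total comparisons: 10

The merged array is [8, 8, 9, 10, 10, 15, 20, 21, 28, 36, 40], requiring 10 comparisons. The merge step runs in O(n) time where n is the total number of elements.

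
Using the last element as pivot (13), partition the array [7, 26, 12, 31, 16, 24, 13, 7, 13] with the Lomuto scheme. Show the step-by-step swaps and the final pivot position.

Lomuto partition with pivot = 13:

Initial array: [7, 26, 12, 31, 16, 24, 13, 7, 13]

arr[0]=7 <= 13: swap with position 0, array becomes [7, 26, 12, 31, 16, 24, 13, 7, 13]
arr[1]=26 > 13: no swap
arr[2]=12 <= 13: swap with position 1, array becomes [7, 12, 26, 31, 16, 24, 13, 7, 13]
arr[3]=31 > 13: no swap
arr[4]=16 > 13: no swap
arr[5]=24 > 13: no swap
arr[6]=13 <= 13: swap with position 2, array becomes [7, 12, 13, 31, 16, 24, 26, 7, 13]
arr[7]=7 <= 13: swap with position 3, array becomes [7, 12, 13, 7, 16, 24, 26, 31, 13]

Place pivot at position 4: [7, 12, 13, 7, 13, 24, 26, 31, 16]
Pivot position: 4

After partitioning with pivot 13, the array becomes [7, 12, 13, 7, 13, 24, 26, 31, 16]. The pivot is placed at index 4. All elements to the left of the pivot are <= 13, and all elements to the right are > 13.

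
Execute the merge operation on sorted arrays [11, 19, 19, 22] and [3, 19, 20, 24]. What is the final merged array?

Merging process:

Compare 11 vs 3: take 3 from right. Merged: [3]
Compare 11 vs 19: take 11 from left. Merged: [3, 11]
Compare 19 vs 19: take 19 from left. Merged: [3, 11, 19]
Compare 19 vs 19: take 19 from left. Merged: [3, 11, 19, 19]
Compare 22 vs 19: take 19 from right. Merged: [3, 11, 19, 19, 19]
Compare 22 vs 20: take 20 from right. Merged: [3, 11, 19, 19, 19, 20]
Compare 22 vs 24: take 22 from left. Merged: [3, 11, 19, 19, 19, 20, 22]
Append remaining from right: [24]. Merged: [3, 11, 19, 19, 19, 20, 22, 24]

Final merged array: [3, 11, 19, 19, 19, 20, 22, 24]
Total comparisons: 7

The merged array is [3, 11, 19, 19, 19, 20, 22, 24], requiring 7 comparisons. The merge step runs in O(n) time where n is the total number of elements.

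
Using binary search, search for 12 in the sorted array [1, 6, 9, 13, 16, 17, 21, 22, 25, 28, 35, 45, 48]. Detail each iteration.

Binary search for 12 in [1, 6, 9, 13, 16, 17, 21, 22, 25, 28, 35, 45, 48]:

lo=0, hi=12, mid=6, arr[mid]=21 -> 21 > 12, search left half
lo=0, hi=5, mid=2, arr[mid]=9 -> 9 < 12, search right half
lo=3, hi=5, mid=4, arr[mid]=16 -> 16 > 12, search left half
lo=3, hi=3, mid=3, arr[mid]=13 -> 13 > 12, search left half
lo=3 > hi=2, target 12 not found

Binary search determines that 12 is not in the array after 4 comparisons. The search space was exhausted without finding the target.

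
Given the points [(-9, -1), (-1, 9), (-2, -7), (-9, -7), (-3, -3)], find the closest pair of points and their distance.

Computing all pairwise distances among 5 points:

d((-9, -1), (-1, 9)) = 12.8062
d((-9, -1), (-2, -7)) = 9.2195
d((-9, -1), (-9, -7)) = 6.0
d((-9, -1), (-3, -3)) = 6.3246
d((-1, 9), (-2, -7)) = 16.0312
d((-1, 9), (-9, -7)) = 17.8885
d((-1, 9), (-3, -3)) = 12.1655
d((-2, -7), (-9, -7)) = 7.0
d((-2, -7), (-3, -3)) = 4.1231 <-- minimum
d((-9, -7), (-3, -3)) = 7.2111

Closest pair: (-2, -7) and (-3, -3) with distance 4.1231

The closest pair is (-2, -7) and (-3, -3) with Euclidean distance 4.1231. For 5 points, brute-force pairwise comparison is shown above. For large n, the divide-and-conquer algorithm (sort by x, recurse on halves, check the dividing strip) achieves O(n log n).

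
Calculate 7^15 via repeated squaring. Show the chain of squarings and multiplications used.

Computing 7^15 by squaring (build up from 7^1; each line after the first costs one multiplication):

7^1 = 7
7^2 = (7^1)^2 = 7^2 = 49
7^3 = 7 * 7^2 = 7 * 49 = 343
7^6 = (7^3)^2 = 343^2 = 117649
7^7 = 7 * 7^6 = 7 * 117649 = 823543
7^14 = (7^7)^2 = 823543^2 = 678223072849
7^15 = 7 * 7^14 = 7 * 678223072849 = 4747561509943

Result: 4747561509943
Multiplications needed: 6 (6 lines after 7^1)

7^15 = 4747561509943. Using exponentiation by squaring, this requires 6 multiplications. The key idea: if the exponent is even, square the half-power; if odd, multiply by the base once.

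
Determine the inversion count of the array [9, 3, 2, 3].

Finding inversions in [9, 3, 2, 3]:

(0, 1): arr[0]=9 > arr[1]=3
(0, 2): arr[0]=9 > arr[2]=2
(0, 3): arr[0]=9 > arr[3]=3
(1, 2): arr[1]=3 > arr[2]=2

Total inversions: 4

The array has 4 inversion(s): (0,1), (0,2), (0,3), (1,2). Each pair (i,j) satisfies i < j and arr[i] > arr[j].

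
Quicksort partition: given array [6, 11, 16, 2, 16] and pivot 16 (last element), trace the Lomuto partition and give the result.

Lomuto partition with pivot = 16:

Initial array: [6, 11, 16, 2, 16]

arr[0]=6 <= 16: swap with position 0, array becomes [6, 11, 16, 2, 16]
arr[1]=11 <= 16: swap with position 1, array becomes [6, 11, 16, 2, 16]
arr[2]=16 <= 16: swap with position 2, array becomes [6, 11, 16, 2, 16]
arr[3]=2 <= 16: swap with position 3, array becomes [6, 11, 16, 2, 16]

Place pivot at position 4: [6, 11, 16, 2, 16]
Pivot position: 4

After partitioning with pivot 16, the array becomes [6, 11, 16, 2, 16]. The pivot is placed at index 4. All elements to the left of the pivot are <= 16, and all elements to the right are > 16.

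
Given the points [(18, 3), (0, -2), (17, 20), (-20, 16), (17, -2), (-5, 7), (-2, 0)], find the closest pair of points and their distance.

Computing all pairwise distances among 7 points:

d((18, 3), (0, -2)) = 18.6815
d((18, 3), (17, 20)) = 17.0294
d((18, 3), (-20, 16)) = 40.1622
d((18, 3), (17, -2)) = 5.099
d((18, 3), (-5, 7)) = 23.3452
d((18, 3), (-2, 0)) = 20.2237
d((0, -2), (17, 20)) = 27.8029
d((0, -2), (-20, 16)) = 26.9072
d((0, -2), (17, -2)) = 17.0
d((0, -2), (-5, 7)) = 10.2956
d((0, -2), (-2, 0)) = 2.8284 <-- minimum
d((17, 20), (-20, 16)) = 37.2156
d((17, 20), (17, -2)) = 22.0
d((17, 20), (-5, 7)) = 25.5539
d((17, 20), (-2, 0)) = 27.5862
d((-20, 16), (17, -2)) = 41.1461
d((-20, 16), (-5, 7)) = 17.4929
d((-20, 16), (-2, 0)) = 24.0832
d((17, -2), (-5, 7)) = 23.7697
d((17, -2), (-2, 0)) = 19.105
d((-5, 7), (-2, 0)) = 7.6158

Closest pair: (0, -2) and (-2, 0) with distance 2.8284

The closest pair is (0, -2) and (-2, 0) with Euclidean distance 2.8284. For 7 points, brute-force pairwise comparison is shown above. For large n, the divide-and-conquer algorithm (sort by x, recurse on halves, check the dividing strip) achieves O(n log n).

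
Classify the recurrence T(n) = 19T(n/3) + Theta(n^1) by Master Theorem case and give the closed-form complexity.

Master Theorem for T(n) = 19T(n/3) + O(n^1):

a = 19, b = 3, c = 1
log_b(a) = log_3(19) = 2.6801

Case 1: c = 1 < log_3(19) = 2.6801
T(n) = O(n^(log_3 19))

For T(n) = 19T(n/3) + O(n^1): log_3(19) = 2.6801. This is Case 1 of the Master Theorem (c < log_b(a), work dominated by leaves), giving O(n^(log_3 19)).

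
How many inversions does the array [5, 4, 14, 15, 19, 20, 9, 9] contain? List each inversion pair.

Finding inversions in [5, 4, 14, 15, 19, 20, 9, 9]:

(0, 1): arr[0]=5 > arr[1]=4
(2, 6): arr[2]=14 > arr[6]=9
(2, 7): arr[2]=14 > arr[7]=9
(3, 6): arr[3]=15 > arr[6]=9
(3, 7): arr[3]=15 > arr[7]=9
(4, 6): arr[4]=19 > arr[6]=9
(4, 7): arr[4]=19 > arr[7]=9
(5, 6): arr[5]=20 > arr[6]=9
(5, 7): arr[5]=20 > arr[7]=9

Total inversions: 9

The array has 9 inversion(s): (0,1), (2,6), (2,7), (3,6), (3,7), (4,6), (4,7), (5,6), (5,7). Each pair (i,j) satisfies i < j and arr[i] > arr[j].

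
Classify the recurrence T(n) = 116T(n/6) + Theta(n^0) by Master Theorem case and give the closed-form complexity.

Master Theorem for T(n) = 116T(n/6) + O(n^0):

a = 116, b = 6, c = 0
log_b(a) = log_6(116) = 2.6530

Case 1: c = 0 < log_6(116) = 2.6530
T(n) = O(n^(log_6 116))

For T(n) = 116T(n/6) + O(n^0): log_6(116) = 2.6530. This is Case 1 of the Master Theorem (c < log_b(a), work dominated by leaves), giving O(n^(log_6 116)).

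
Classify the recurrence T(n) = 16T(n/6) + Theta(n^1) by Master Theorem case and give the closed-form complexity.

Master Theorem for T(n) = 16T(n/6) + O(n^1):

a = 16, b = 6, c = 1
log_b(a) = log_6(16) = 1.5474

Case 1: c = 1 < log_6(16) = 1.5474
T(n) = O(n^(log_6 16))

For T(n) = 16T(n/6) + O(n^1): log_6(16) = 1.5474. This is Case 1 of the Master Theorem (c < log_b(a), work dominated by leaves), giving O(n^(log_6 16)).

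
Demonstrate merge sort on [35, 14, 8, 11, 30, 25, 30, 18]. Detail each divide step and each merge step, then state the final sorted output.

Merge sort trace:

Split: [35, 14, 8, 11, 30, 25, 30, 18] -> [35, 14, 8, 11] and [30, 25, 30, 18]
  Split: [35, 14, 8, 11] -> [35, 14] and [8, 11]
    Split: [35, 14] -> [35] and [14]
    Merge: [35] + [14] -> [14, 35]
    Split: [8, 11] -> [8] and [11]
    Merge: [8] + [11] -> [8, 11]
  Merge: [14, 35] + [8, 11] -> [8, 11, 14, 35]
  Split: [30, 25, 30, 18] -> [30, 25] and [30, 18]
    Split: [30, 25] -> [30] and [25]
    Merge: [30] + [25] -> [25, 30]
    Split: [30, 18] -> [30] and [18]
    Merge: [30] + [18] -> [18, 30]
  Merge: [25, 30] + [18, 30] -> [18, 25, 30, 30]
Merge: [8, 11, 14, 35] + [18, 25, 30, 30] -> [8, 11, 14, 18, 25, 30, 30, 35]

Final sorted array: [8, 11, 14, 18, 25, 30, 30, 35]

The merge sort proceeds by recursively splitting the array and merging sorted halves.
After all merges, the sorted array is [8, 11, 14, 18, 25, 30, 30, 35].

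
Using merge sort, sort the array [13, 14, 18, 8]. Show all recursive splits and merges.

Merge sort trace:

Split: [13, 14, 18, 8] -> [13, 14] and [18, 8]
  Split: [13, 14] -> [13] and [14]
  Merge: [13] + [14] -> [13, 14]
  Split: [18, 8] -> [18] and [8]
  Merge: [18] + [8] -> [8, 18]
Merge: [13, 14] + [8, 18] -> [8, 13, 14, 18]

Final sorted array: [8, 13, 14, 18]

The merge sort proceeds by recursively splitting the array and merging sorted halves.
After all merges, the sorted array is [8, 13, 14, 18].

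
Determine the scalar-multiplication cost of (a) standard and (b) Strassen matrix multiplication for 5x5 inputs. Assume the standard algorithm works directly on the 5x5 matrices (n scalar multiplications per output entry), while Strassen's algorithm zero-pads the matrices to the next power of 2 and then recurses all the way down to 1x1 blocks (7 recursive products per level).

Matrix multiplication for 5x5 matrices:

Strassen's algorithm requires power-of-2 dimensions. Pad 5x5 to 8x8 (next power of 2).

Standard algorithm: 5^3 = 125 multiplications
Strassen's algorithm: 7^(log2(8)) = 7^3 = 343 multiplications
Difference: 125 - 343 = -218 (Strassen uses MORE here due to padding overhead — for small or just-over-power-of-2 n, padding can outweigh the per-level savings)

Standard: 125 multiplications (5^3). Strassen: 343 multiplications (7^3, after padding to 8x8). Strassen reduces 8 recursive multiplications to 7 at each level.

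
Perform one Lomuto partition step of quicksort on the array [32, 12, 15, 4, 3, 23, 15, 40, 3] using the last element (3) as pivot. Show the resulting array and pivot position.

Lomuto partition with pivot = 3:

Initial array: [32, 12, 15, 4, 3, 23, 15, 40, 3]

arr[0]=32 > 3: no swap
arr[1]=12 > 3: no swap
arr[2]=15 > 3: no swap
arr[3]=4 > 3: no swap
arr[4]=3 <= 3: swap with position 0, array becomes [3, 12, 15, 4, 32, 23, 15, 40, 3]
arr[5]=23 > 3: no swap
arr[6]=15 > 3: no swap
arr[7]=40 > 3: no swap

Place pivot at position 1: [3, 3, 15, 4, 32, 23, 15, 40, 12]
Pivot position: 1

After partitioning with pivot 3, the array becomes [3, 3, 15, 4, 32, 23, 15, 40, 12]. The pivot is placed at index 1. All elements to the left of the pivot are <= 3, and all elements to the right are > 3.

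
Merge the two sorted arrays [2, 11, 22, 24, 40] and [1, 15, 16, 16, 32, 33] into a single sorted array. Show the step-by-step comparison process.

Merging process:

Compare 2 vs 1: take 1 from right. Merged: [1]
Compare 2 vs 15: take 2 from left. Merged: [1, 2]
Compare 11 vs 15: take 11 from left. Merged: [1, 2, 11]
Compare 22 vs 15: take 15 from right. Merged: [1, 2, 11, 15]
Compare 22 vs 16: take 16 from right. Merged: [1, 2, 11, 15, 16]
Compare 22 vs 16: take 16 from right. Merged: [1, 2, 11, 15, 16, 16]
Compare 22 vs 32: take 22 from left. Merged: [1, 2, 11, 15, 16, 16, 22]
Compare 24 vs 32: take 24 from left. Merged: [1, 2, 11, 15, 16, 16, 22, 24]
Compare 40 vs 32: take 32 from right. Merged: [1, 2, 11, 15, 16, 16, 22, 24, 32]
Compare 40 vs 33: take 33 from right. Merged: [1, 2, 11, 15, 16, 16, 22, 24, 32, 33]
Append remaining from left: [40]. Merged: [1, 2, 11, 15, 16, 16, 22, 24, 32, 33, 40]

Final merged array: [1, 2, 11, 15, 16, 16, 22, 24, 32, 33, 40]
Total comparisons: 10

The merged array is [1, 2, 11, 15, 16, 16, 22, 24, 32, 33, 40], requiring 10 comparisons. The merge step runs in O(n) time where n is the total number of elements.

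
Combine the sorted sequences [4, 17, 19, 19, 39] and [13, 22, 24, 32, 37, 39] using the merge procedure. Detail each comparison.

Merging process:

Compare 4 vs 13: take 4 from left. Merged: [4]
Compare 17 vs 13: take 13 from right. Merged: [4, 13]
Compare 17 vs 22: take 17 from left. Merged: [4, 13, 17]
Compare 19 vs 22: take 19 from left. Merged: [4, 13, 17, 19]
Compare 19 vs 22: take 19 from left. Merged: [4, 13, 17, 19, 19]
Compare 39 vs 22: take 22 from right. Merged: [4, 13, 17, 19, 19, 22]
Compare 39 vs 24: take 24 from right. Merged: [4, 13, 17, 19, 19, 22, 24]
Compare 39 vs 32: take 32 from right. Merged: [4, 13, 17, 19, 19, 22, 24, 32]
Compare 39 vs 37: take 37 from right. Merged: [4, 13, 17, 19, 19, 22, 24, 32, 37]
Compare 39 vs 39: take 39 from left. Merged: [4, 13, 17, 19, 19, 22, 24, 32, 37, 39]
Append remaining from right: [39]. Merged: [4, 13, 17, 19, 19, 22, 24, 32, 37, 39, 39]

Final merged array: [4, 13, 17, 19, 19, 22, 24, 32, 37, 39, 39]
Total comparisons: 10

The merged array is [4, 13, 17, 19, 19, 22, 24, 32, 37, 39, 39], requiring 10 comparisons. The merge step runs in O(n) time where n is the total number of elements.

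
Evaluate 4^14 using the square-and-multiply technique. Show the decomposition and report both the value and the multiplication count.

Computing 4^14 by squaring (build up from 4^1; each line after the first costs one multiplication):

4^1 = 4
4^2 = (4^1)^2 = 4^2 = 16
4^3 = 4 * 4^2 = 4 * 16 = 64
4^6 = (4^3)^2 = 64^2 = 4096
4^7 = 4 * 4^6 = 4 * 4096 = 16384
4^14 = (4^7)^2 = 16384^2 = 268435456

Result: 268435456
Multiplications needed: 5 (5 lines after 4^1)

4^14 = 268435456. Using exponentiation by squaring, this requires 5 multiplications. The key idea: if the exponent is even, square the half-power; if odd, multiply by the base once.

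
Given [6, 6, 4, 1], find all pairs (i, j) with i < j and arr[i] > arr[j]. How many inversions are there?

Finding inversions in [6, 6, 4, 1]:

(0, 2): arr[0]=6 > arr[2]=4
(0, 3): arr[0]=6 > arr[3]=1
(1, 2): arr[1]=6 > arr[2]=4
(1, 3): arr[1]=6 > arr[3]=1
(2, 3): arr[2]=4 > arr[3]=1

Total inversions: 5

The array has 5 inversion(s): (0,2), (0,3), (1,2), (1,3), (2,3). Each pair (i,j) satisfies i < j and arr[i] > arr[j].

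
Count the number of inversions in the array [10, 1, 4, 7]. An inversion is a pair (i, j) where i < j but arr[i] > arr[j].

Finding inversions in [10, 1, 4, 7]:

(0, 1): arr[0]=10 > arr[1]=1
(0, 2): arr[0]=10 > arr[2]=4
(0, 3): arr[0]=10 > arr[3]=7

Total inversions: 3

The array has 3 inversion(s): (0,1), (0,2), (0,3). Each pair (i,j) satisfies i < j and arr[i] > arr[j].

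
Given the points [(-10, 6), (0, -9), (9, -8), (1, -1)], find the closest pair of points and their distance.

Computing all pairwise distances among 4 points:

d((-10, 6), (0, -9)) = 18.0278
d((-10, 6), (9, -8)) = 23.6008
d((-10, 6), (1, -1)) = 13.0384
d((0, -9), (9, -8)) = 9.0554
d((0, -9), (1, -1)) = 8.0623 <-- minimum
d((9, -8), (1, -1)) = 10.6301

Closest pair: (0, -9) and (1, -1) with distance 8.0623

The closest pair is (0, -9) and (1, -1) with Euclidean distance 8.0623. For 4 points, brute-force pairwise comparison is shown above. For large n, the divide-and-conquer algorithm (sort by x, recurse on halves, check the dividing strip) achieves O(n log n).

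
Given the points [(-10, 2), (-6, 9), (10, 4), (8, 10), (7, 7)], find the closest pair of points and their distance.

Computing all pairwise distances among 5 points:

d((-10, 2), (-6, 9)) = 8.0623
d((-10, 2), (10, 4)) = 20.0998
d((-10, 2), (8, 10)) = 19.6977
d((-10, 2), (7, 7)) = 17.72
d((-6, 9), (10, 4)) = 16.7631
d((-6, 9), (8, 10)) = 14.0357
d((-6, 9), (7, 7)) = 13.1529
d((10, 4), (8, 10)) = 6.3246
d((10, 4), (7, 7)) = 4.2426
d((8, 10), (7, 7)) = 3.1623 <-- minimum

Closest pair: (8, 10) and (7, 7) with distance 3.1623

The closest pair is (8, 10) and (7, 7) with Euclidean distance 3.1623. For 5 points, brute-force pairwise comparison is shown above. For large n, the divide-and-conquer algorithm (sort by x, recurse on halves, check the dividing strip) achieves O(n log n).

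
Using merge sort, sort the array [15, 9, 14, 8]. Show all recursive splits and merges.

Merge sort trace:

Split: [15, 9, 14, 8] -> [15, 9] and [14, 8]
  Split: [15, 9] -> [15] and [9]
  Merge: [15] + [9] -> [9, 15]
  Split: [14, 8] -> [14] and [8]
  Merge: [14] + [8] -> [8, 14]
Merge: [9, 15] + [8, 14] -> [8, 9, 14, 15]

Final sorted array: [8, 9, 14, 15]

The merge sort proceeds by recursively splitting the array and merging sorted halves.
After all merges, the sorted array is [8, 9, 14, 15].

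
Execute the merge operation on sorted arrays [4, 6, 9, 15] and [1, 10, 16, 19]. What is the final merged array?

Merging process:

Compare 4 vs 1: take 1 from right. Merged: [1]
Compare 4 vs 10: take 4 from left. Merged: [1, 4]
Compare 6 vs 10: take 6 from left. Merged: [1, 4, 6]
Compare 9 vs 10: take 9 from left. Merged: [1, 4, 6, 9]
Compare 15 vs 10: take 10 from right. Merged: [1, 4, 6, 9, 10]
Compare 15 vs 16: take 15 from left. Merged: [1, 4, 6, 9, 10, 15]
Append remaining from right: [16, 19]. Merged: [1, 4, 6, 9, 10, 15, 16, 19]

Final merged array: [1, 4, 6, 9, 10, 15, 16, 19]
Total comparisons: 6

The merged array is [1, 4, 6, 9, 10, 15, 16, 19], requiring 6 comparisons. The merge step runs in O(n) time where n is the total number of elements.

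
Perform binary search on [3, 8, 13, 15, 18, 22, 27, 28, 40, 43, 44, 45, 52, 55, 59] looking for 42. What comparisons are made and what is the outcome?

Binary search for 42 in [3, 8, 13, 15, 18, 22, 27, 28, 40, 43, 44, 45, 52, 55, 59]:

lo=0, hi=14, mid=7, arr[mid]=28 -> 28 < 42, search right half
lo=8, hi=14, mid=11, arr[mid]=45 -> 45 > 42, search left half
lo=8, hi=10, mid=9, arr[mid]=43 -> 43 > 42, search left half
lo=8, hi=8, mid=8, arr[mid]=40 -> 40 < 42, search right half
lo=9 > hi=8, target 42 not found

Binary search determines that 42 is not in the array after 4 comparisons. The search space was exhausted without finding the target.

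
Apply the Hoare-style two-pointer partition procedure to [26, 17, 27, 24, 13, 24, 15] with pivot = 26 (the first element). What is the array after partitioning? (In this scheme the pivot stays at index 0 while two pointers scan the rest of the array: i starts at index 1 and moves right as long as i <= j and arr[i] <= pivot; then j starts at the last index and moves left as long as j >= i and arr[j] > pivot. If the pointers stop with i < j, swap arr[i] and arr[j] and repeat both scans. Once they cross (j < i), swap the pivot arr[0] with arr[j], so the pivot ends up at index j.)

Hoare-style two-pointer partition with pivot = 26:

Initial array: [26, 17, 27, 24, 13, 24, 15]

Pointers start at i = 1, j = 6.
i stops at index 2 (arr[2]=27 > 26), j stops at index 6 (arr[6]=15 <= 26): swap arr[2] and arr[6], array becomes [26, 17, 15, 24, 13, 24, 27]
i ends at 6, j ends at 5: the pointers have crossed (j < i), so scanning stops.

Swap pivot arr[0] with arr[5] to place pivot at position 5: [24, 17, 15, 24, 13, 26, 27]
Pivot position: 5

After partitioning with pivot 26, the array becomes [24, 17, 15, 24, 13, 26, 27]. The pivot is placed at index 5. All elements to the left of the pivot are <= 26, and all elements to the right are > 26.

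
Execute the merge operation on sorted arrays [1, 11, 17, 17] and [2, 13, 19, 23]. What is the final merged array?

Merging process:

Compare 1 vs 2: take 1 from left. Merged: [1]
Compare 11 vs 2: take 2 from right. Merged: [1, 2]
Compare 11 vs 13: take 11 from left. Merged: [1, 2, 11]
Compare 17 vs 13: take 13 from right. Merged: [1, 2, 11, 13]
Compare 17 vs 19: take 17 from left. Merged: [1, 2, 11, 13, 17]
Compare 17 vs 19: take 17 from left. Merged: [1, 2, 11, 13, 17, 17]
Append remaining from right: [19, 23]. Merged: [1, 2, 11, 13, 17, 17, 19, 23]

Final merged array: [1, 2, 11, 13, 17, 17, 19, 23]
Total comparisons: 6

The merged array is [1, 2, 11, 13, 17, 17, 19, 23], requiring 6 comparisons. The merge step runs in O(n) time where n is the total number of elements.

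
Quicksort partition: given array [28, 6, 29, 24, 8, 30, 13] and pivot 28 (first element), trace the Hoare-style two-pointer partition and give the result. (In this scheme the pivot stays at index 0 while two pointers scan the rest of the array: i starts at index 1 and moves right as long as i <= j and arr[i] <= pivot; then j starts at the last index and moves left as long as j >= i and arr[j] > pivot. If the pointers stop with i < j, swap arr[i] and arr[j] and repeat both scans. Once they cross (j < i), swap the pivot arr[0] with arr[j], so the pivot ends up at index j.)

Hoare-style two-pointer partition with pivot = 28:

Initial array: [28, 6, 29, 24, 8, 30, 13]

Pointers start at i = 1, j = 6.
i stops at index 2 (arr[2]=29 > 28), j stops at index 6 (arr[6]=13 <= 28): swap arr[2] and arr[6], array becomes [28, 6, 13, 24, 8, 30, 29]
i ends at 5, j ends at 4: the pointers have crossed (j < i), so scanning stops.

Swap pivot arr[0] with arr[4] to place pivot at position 4: [8, 6, 13, 24, 28, 30, 29]
Pivot position: 4

After partitioning with pivot 28, the array becomes [8, 6, 13, 24, 28, 30, 29]. The pivot is placed at index 4. All elements to the left of the pivot are <= 28, and all elements to the right are > 28.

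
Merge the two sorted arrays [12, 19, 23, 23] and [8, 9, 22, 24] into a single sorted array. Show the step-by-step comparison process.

Merging process:

Compare 12 vs 8: take 8 from right. Merged: [8]
Compare 12 vs 9: take 9 from right. Merged: [8, 9]
Compare 12 vs 22: take 12 from left. Merged: [8, 9, 12]
Compare 19 vs 22: take 19 from left. Merged: [8, 9, 12, 19]
Compare 23 vs 22: take 22 from right. Merged: [8, 9, 12, 19, 22]
Compare 23 vs 24: take 23 from left. Merged: [8, 9, 12, 19, 22, 23]
Compare 23 vs 24: take 23 from left. Merged: [8, 9, 12, 19, 22, 23, 23]
Append remaining from right: [24]. Merged: [8, 9, 12, 19, 22, 23, 23, 24]

Final merged array: [8, 9, 12, 19, 22, 23, 23, 24]
Total comparisons: 7

The merged array is [8, 9, 12, 19, 22, 23, 23, 24], requiring 7 comparisons. The merge step runs in O(n) time where n is the total number of elements.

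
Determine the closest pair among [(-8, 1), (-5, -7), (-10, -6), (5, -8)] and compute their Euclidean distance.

Computing all pairwise distances among 4 points:

d((-8, 1), (-5, -7)) = 8.544
d((-8, 1), (-10, -6)) = 7.2801
d((-8, 1), (5, -8)) = 15.8114
d((-5, -7), (-10, -6)) = 5.099 <-- minimum
d((-5, -7), (5, -8)) = 10.0499
d((-10, -6), (5, -8)) = 15.1327

Closest pair: (-5, -7) and (-10, -6) with distance 5.099

The closest pair is (-5, -7) and (-10, -6) with Euclidean distance 5.099. For 4 points, brute-force pairwise comparison is shown above. For large n, the divide-and-conquer algorithm (sort by x, recurse on halves, check the dividing strip) achieves O(n log n).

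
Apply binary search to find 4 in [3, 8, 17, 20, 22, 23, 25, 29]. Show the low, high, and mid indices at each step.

Binary search for 4 in [3, 8, 17, 20, 22, 23, 25, 29]:

lo=0, hi=7, mid=3, arr[mid]=20 -> 20 > 4, search left half
lo=0, hi=2, mid=1, arr[mid]=8 -> 8 > 4, search left half
lo=0, hi=0, mid=0, arr[mid]=3 -> 3 < 4, search right half
lo=1 > hi=0, target 4 not found

Binary search determines that 4 is not in the array after 3 comparisons. The search space was exhausted without finding the target.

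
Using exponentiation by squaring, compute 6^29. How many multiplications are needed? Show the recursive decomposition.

Computing 6^29 by squaring (build up from 6^1; each line after the first costs one multiplication):

6^1 = 6
6^2 = (6^1)^2 = 6^2 = 36
6^3 = 6 * 6^2 = 6 * 36 = 216
6^6 = (6^3)^2 = 216^2 = 46656
6^7 = 6 * 6^6 = 6 * 46656 = 279936
6^14 = (6^7)^2 = 279936^2 = 78364164096
6^28 = (6^14)^2 = 78364164096^2 = 6140942214464815497216
6^29 = 6 * 6^28 = 6 * 6140942214464815497216 = 36845653286788892983296

Result: 36845653286788892983296
Multiplications needed: 7 (7 lines after 6^1)

6^29 = 36845653286788892983296. Using exponentiation by squaring, this requires 7 multiplications. The key idea: if the exponent is even, square the half-power; if odd, multiply by the base once.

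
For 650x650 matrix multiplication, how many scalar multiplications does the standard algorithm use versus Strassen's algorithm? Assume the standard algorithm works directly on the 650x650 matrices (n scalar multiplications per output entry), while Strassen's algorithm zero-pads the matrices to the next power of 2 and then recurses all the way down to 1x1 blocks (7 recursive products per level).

Matrix multiplication for 650x650 matrices:

Strassen's algorithm requires power-of-2 dimensions. Pad 650x650 to 1024x1024 (next power of 2).

Standard algorithm: 650^3 = 274625000 multiplications
Strassen's algorithm: 7^(log2(1024)) = 7^10 = 282475249 multiplications
Difference: 274625000 - 282475249 = -7850249 (Strassen uses MORE here due to padding overhead — for small or just-over-power-of-2 n, padding can outweigh the per-level savings)

Standard: 274625000 multiplications (650^3). Strassen: 282475249 multiplications (7^10, after padding to 1024x1024). Strassen reduces 8 recursive multiplications to 7 at each level.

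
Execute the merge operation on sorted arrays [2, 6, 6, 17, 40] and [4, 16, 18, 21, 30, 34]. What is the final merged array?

Merging process:

Compare 2 vs 4: take 2 from left. Merged: [2]
Compare 6 vs 4: take 4 from right. Merged: [2, 4]
Compare 6 vs 16: take 6 from left. Merged: [2, 4, 6]
Compare 6 vs 16: take 6 from left. Merged: [2, 4, 6, 6]
Compare 17 vs 16: take 16 from right. Merged: [2, 4, 6, 6, 16]
Compare 17 vs 18: take 17 from left. Merged: [2, 4, 6, 6, 16, 17]
Compare 40 vs 18: take 18 from right. Merged: [2, 4, 6, 6, 16, 17, 18]
Compare 40 vs 21: take 21 from right. Merged: [2, 4, 6, 6, 16, 17, 18, 21]
Compare 40 vs 30: take 30 from right. Merged: [2, 4, 6, 6, 16, 17, 18, 21, 30]
Compare 40 vs 34: take 34 from right. Merged: [2, 4, 6, 6, 16, 17, 18, 21, 30, 34]
Append remaining from left: [40]. Merged: [2, 4, 6, 6, 16, 17, 18, 21, 30, 34, 40]

Final merged array: [2, 4, 6, 6, 16, 17, 18, 21, 30, 34, 40]
Total comparisons: 10

The merged array is [2, 4, 6, 6, 16, 17, 18, 21, 30, 34, 40], requiring 10 comparisons. The merge step runs in O(n) time where n is the total number of elements.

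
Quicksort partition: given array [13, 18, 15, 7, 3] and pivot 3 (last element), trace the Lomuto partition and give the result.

Lomuto partition with pivot = 3:

Initial array: [13, 18, 15, 7, 3]

arr[0]=13 > 3: no swap
arr[1]=18 > 3: no swap
arr[2]=15 > 3: no swap
arr[3]=7 > 3: no swap

Place pivot at position 0: [3, 18, 15, 7, 13]
Pivot position: 0

After partitioning with pivot 3, the array becomes [3, 18, 15, 7, 13]. The pivot is placed at index 0. All elements to the left of the pivot are <= 3, and all elements to the right are > 3.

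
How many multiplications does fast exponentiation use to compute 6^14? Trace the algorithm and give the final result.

Computing 6^14 by squaring (build up from 6^1; each line after the first costs one multiplication):

6^1 = 6
6^2 = (6^1)^2 = 6^2 = 36
6^3 = 6 * 6^2 = 6 * 36 = 216
6^6 = (6^3)^2 = 216^2 = 46656
6^7 = 6 * 6^6 = 6 * 46656 = 279936
6^14 = (6^7)^2 = 279936^2 = 78364164096

Result: 78364164096
Multiplications needed: 5 (5 lines after 6^1)

6^14 = 78364164096. Using exponentiation by squaring, this requires 5 multiplications. The key idea: if the exponent is even, square the half-power; if odd, multiply by the base once.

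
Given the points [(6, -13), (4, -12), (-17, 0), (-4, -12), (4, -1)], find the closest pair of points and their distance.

Computing all pairwise distances among 5 points:

d((6, -13), (4, -12)) = 2.2361 <-- minimum
d((6, -13), (-17, 0)) = 26.4197
d((6, -13), (-4, -12)) = 10.0499
d((6, -13), (4, -1)) = 12.1655
d((4, -12), (-17, 0)) = 24.1868
d((4, -12), (-4, -12)) = 8.0
d((4, -12), (4, -1)) = 11.0
d((-17, 0), (-4, -12)) = 17.6918
d((-17, 0), (4, -1)) = 21.0238
d((-4, -12), (4, -1)) = 13.6015

Closest pair: (6, -13) and (4, -12) with distance 2.2361

The closest pair is (6, -13) and (4, -12) with Euclidean distance 2.2361. For 5 points, brute-force pairwise comparison is shown above. For large n, the divide-and-conquer algorithm (sort by x, recurse on halves, check the dividing strip) achieves O(n log n).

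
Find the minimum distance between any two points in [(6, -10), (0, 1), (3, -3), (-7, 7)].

Computing all pairwise distances among 4 points:

d((6, -10), (0, 1)) = 12.53
d((6, -10), (3, -3)) = 7.6158
d((6, -10), (-7, 7)) = 21.4009
d((0, 1), (3, -3)) = 5.0 <-- minimum
d((0, 1), (-7, 7)) = 9.2195
d((3, -3), (-7, 7)) = 14.1421

Closest pair: (0, 1) and (3, -3) with distance 5.0

The closest pair is (0, 1) and (3, -3) with Euclidean distance 5.0. For 4 points, brute-force pairwise comparison is shown above. For large n, the divide-and-conquer algorithm (sort by x, recurse on halves, check the dividing strip) achieves O(n log n).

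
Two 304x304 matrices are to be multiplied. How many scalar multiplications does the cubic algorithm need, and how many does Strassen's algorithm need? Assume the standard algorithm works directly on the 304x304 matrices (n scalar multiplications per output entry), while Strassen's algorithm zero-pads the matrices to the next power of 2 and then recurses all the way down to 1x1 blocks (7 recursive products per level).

Matrix multiplication for 304x304 matrices:

Strassen's algorithm requires power-of-2 dimensions. Pad 304x304 to 512x512 (next power of 2).

Standard algorithm: 304^3 = 28094464 multiplications
Strassen's algorithm: 7^(log2(512)) = 7^9 = 40353607 multiplications
Difference: 28094464 - 40353607 = -12259143 (Strassen uses MORE here due to padding overhead — for small or just-over-power-of-2 n, padding can outweigh the per-level savings)

Standard: 28094464 multiplications (304^3). Strassen: 40353607 multiplications (7^9, after padding to 512x512). Strassen reduces 8 recursive multiplications to 7 at each level.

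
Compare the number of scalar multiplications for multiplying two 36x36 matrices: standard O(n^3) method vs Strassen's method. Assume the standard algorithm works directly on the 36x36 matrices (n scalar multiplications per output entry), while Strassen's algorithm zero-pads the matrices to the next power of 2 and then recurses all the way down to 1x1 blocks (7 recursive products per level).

Matrix multiplication for 36x36 matrices:

Strassen's algorithm requires power-of-2 dimensions. Pad 36x36 to 64x64 (next power of 2).

Standard algorithm: 36^3 = 46656 multiplications
Strassen's algorithm: 7^(log2(64)) = 7^6 = 117649 multiplications
Difference: 46656 - 117649 = -70993 (Strassen uses MORE here due to padding overhead — for small or just-over-power-of-2 n, padding can outweigh the per-level savings)

Standard: 46656 multiplications (36^3). Strassen: 117649 multiplications (7^6, after padding to 64x64). Strassen reduces 8 recursive multiplications to 7 at each level.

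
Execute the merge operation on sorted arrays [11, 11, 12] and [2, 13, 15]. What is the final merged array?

Merging process:

Compare 11 vs 2: take 2 from right. Merged: [2]
Compare 11 vs 13: take 11 from left. Merged: [2, 11]
Compare 11 vs 13: take 11 from left. Merged: [2, 11, 11]
Compare 12 vs 13: take 12 from left. Merged: [2, 11, 11, 12]
Append remaining from right: [13, 15]. Merged: [2, 11, 11, 12, 13, 15]

Final merged array: [2, 11, 11, 12, 13, 15]
Total comparisons: 4

The merged array is [2, 11, 11, 12, 13, 15], requiring 4 comparisons. The merge step runs in O(n) time where n is the total number of elements.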